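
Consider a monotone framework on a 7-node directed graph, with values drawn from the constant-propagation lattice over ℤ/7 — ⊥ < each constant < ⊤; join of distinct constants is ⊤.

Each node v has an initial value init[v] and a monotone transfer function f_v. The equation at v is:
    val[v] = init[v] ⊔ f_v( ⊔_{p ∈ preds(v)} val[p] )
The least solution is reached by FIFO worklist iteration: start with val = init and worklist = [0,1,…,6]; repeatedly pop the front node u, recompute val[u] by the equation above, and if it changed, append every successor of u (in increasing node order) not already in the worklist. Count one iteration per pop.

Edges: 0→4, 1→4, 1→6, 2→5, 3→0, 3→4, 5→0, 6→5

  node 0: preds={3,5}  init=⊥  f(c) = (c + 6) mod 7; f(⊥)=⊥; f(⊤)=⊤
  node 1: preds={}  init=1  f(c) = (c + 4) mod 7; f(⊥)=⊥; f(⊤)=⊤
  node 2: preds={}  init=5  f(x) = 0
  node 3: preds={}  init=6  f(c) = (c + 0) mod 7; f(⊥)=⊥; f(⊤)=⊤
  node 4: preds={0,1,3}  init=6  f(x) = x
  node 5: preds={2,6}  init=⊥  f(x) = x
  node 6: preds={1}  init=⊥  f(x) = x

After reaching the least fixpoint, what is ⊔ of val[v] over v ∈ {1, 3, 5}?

⊤

Worklist (10 pops):
  #1 pop 0: in=6 → 5 (was ⊥); enqueue []
  #2 pop 1: in=⊥ → 1 (no change)
  #3 pop 2: in=⊥ → ⊤ (was 5); enqueue []
  #4 pop 3: in=⊥ → 6 (no change)
  #5 pop 4: in=⊤ → ⊤ (was 6); enqueue []
  #6 pop 5: in=⊤ → ⊤ (was ⊥); enqueue [0]
  #7 pop 6: in=1 → 1 (was ⊥); enqueue [5]
  #8 pop 0: in=⊤ → ⊤ (was 5); enqueue [4]
  #9 pop 5: in=⊤ → ⊤ (no change)
  #10 pop 4: in=⊤ → ⊤ (no change)

Fixpoint:
  val[0] = ⊤
  val[1] = 1
  val[2] = ⊤
  val[3] = 6
  val[4] = ⊤
  val[5] = ⊤
  val[6] = 1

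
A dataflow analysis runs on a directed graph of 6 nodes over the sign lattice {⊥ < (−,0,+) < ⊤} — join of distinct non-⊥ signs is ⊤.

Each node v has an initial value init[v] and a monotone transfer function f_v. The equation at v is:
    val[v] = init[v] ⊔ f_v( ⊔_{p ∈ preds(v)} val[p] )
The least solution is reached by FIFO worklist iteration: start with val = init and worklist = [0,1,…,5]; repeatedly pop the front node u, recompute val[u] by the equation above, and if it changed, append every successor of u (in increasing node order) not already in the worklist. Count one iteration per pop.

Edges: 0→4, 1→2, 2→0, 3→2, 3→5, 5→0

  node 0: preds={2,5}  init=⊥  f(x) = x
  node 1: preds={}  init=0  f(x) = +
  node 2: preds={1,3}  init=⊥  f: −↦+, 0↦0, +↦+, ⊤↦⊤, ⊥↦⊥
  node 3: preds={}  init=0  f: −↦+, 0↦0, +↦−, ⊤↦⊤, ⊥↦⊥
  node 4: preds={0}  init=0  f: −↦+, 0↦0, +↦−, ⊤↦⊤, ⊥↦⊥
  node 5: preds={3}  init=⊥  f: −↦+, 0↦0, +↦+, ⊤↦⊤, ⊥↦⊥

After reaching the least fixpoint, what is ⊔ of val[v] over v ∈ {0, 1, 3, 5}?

⊤

Trace (8 dequeues):
  [1] u=0 | in ⊥ | out ⊥ | ==
  [2] u=1 | in ⊥ | out ⊤ | prev 0 | push {}
  [3] u=2 | in ⊤ | out ⊤ | prev ⊥ | push {0}
  [4] u=3 | in ⊥ | out 0 | ==
  [5] u=4 | in ⊥ | out 0 | ==
  [6] u=5 | in 0 | out 0 | prev ⊥ | push {}
  [7] u=0 | in ⊤ | out ⊤ | prev ⊥ | push {4}
  [8] u=4 | in ⊤ | out ⊤ | prev 0 | push {}

Converged values:
  [0] ⊤
  [1] ⊤
  [2] ⊤
  [3] 0
  [4] ⊤
  [5] 0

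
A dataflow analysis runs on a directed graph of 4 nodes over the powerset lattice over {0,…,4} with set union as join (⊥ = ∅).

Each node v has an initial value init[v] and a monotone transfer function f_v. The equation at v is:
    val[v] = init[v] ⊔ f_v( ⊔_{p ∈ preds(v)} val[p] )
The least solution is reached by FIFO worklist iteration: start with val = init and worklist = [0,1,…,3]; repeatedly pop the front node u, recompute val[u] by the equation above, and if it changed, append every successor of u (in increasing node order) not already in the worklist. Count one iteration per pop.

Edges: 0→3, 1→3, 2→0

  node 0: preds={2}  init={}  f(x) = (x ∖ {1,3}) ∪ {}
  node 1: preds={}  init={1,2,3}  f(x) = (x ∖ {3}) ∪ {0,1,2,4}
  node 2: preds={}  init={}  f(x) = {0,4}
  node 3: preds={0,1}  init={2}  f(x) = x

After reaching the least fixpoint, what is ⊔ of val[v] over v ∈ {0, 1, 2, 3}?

Iteration log — 6 steps:
  step 1. node 0  ⊔preds={}  new={}  stable
  step 2. node 1  ⊔preds={}  new={0,1,2,3,4}  old={1,2,3}  +wl: 
  step 3. node 2  ⊔preds={}  new={0,4}  old={}  +wl: 0
  step 4. node 3  ⊔preds={0,1,2,3,4}  new={0,1,2,3,4}  old={2}  +wl: 
  step 5. node 0  ⊔preds={0,4}  new={0,4}  old={}  +wl: 3
  step 6. node 3  ⊔preds={0,1,2,3,4}  new={0,1,2,3,4}  stable

Least fixpoint reached:
  node 0: {0,4}
  node 1: {0,1,2,3,4}
  node 2: {0,4}
  node 3: {0,1,2,3,4}

{0,1,2,3,4}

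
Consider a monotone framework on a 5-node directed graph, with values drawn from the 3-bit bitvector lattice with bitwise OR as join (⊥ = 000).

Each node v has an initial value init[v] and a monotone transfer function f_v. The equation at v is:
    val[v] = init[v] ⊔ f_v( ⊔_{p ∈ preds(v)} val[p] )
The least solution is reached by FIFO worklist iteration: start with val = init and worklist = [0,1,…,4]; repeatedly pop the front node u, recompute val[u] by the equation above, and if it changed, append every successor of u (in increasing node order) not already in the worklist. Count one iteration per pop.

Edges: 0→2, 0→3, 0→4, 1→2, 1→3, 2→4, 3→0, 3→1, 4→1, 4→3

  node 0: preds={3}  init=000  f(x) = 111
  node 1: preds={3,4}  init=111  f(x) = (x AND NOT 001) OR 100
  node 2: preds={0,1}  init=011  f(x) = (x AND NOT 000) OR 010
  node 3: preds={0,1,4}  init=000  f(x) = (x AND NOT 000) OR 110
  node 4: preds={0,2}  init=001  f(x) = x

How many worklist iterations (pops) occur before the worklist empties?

8

Worklist (8 pops):
  #1 pop 0: in=000 → 111 (was 000); enqueue []
  #2 pop 1: in=001 → 111 (no change)
  #3 pop 2: in=111 → 111 (was 011); enqueue []
  #4 pop 3: in=111 → 111 (was 000); enqueue [0,1]
  #5 pop 4: in=111 → 111 (was 001); enqueue [3]
  #6 pop 0: in=111 → 111 (no change)
  #7 pop 1: in=111 → 111 (no change)
  #8 pop 3: in=111 → 111 (no change)

Fixpoint:
  val[0] = 111
  val[1] = 111
  val[2] = 111
  val[3] = 111
  val[4] = 111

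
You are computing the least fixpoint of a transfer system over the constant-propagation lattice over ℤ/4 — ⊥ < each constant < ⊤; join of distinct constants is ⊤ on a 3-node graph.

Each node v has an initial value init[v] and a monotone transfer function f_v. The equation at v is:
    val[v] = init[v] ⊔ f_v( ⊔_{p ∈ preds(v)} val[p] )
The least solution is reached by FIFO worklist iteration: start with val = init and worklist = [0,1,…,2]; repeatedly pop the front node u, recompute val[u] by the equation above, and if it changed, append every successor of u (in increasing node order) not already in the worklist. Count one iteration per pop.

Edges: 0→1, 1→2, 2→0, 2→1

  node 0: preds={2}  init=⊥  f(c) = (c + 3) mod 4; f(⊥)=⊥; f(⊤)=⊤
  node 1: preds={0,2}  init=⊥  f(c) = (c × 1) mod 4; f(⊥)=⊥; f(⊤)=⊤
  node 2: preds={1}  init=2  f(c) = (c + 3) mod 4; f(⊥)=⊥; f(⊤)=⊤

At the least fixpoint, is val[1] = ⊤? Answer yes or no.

yes

Worklist (5 pops):
  #1 pop 0: in=2 → 1 (was ⊥); enqueue []
  #2 pop 1: in=⊤ → ⊤ (was ⊥); enqueue []
  #3 pop 2: in=⊤ → ⊤ (was 2); enqueue [0,1]
  #4 pop 0: in=⊤ → ⊤ (was 1); enqueue []
  #5 pop 1: in=⊤ → ⊤ (no change)

Fixpoint:
  val[0] = ⊤
  val[1] = ⊤
  val[2] = ⊤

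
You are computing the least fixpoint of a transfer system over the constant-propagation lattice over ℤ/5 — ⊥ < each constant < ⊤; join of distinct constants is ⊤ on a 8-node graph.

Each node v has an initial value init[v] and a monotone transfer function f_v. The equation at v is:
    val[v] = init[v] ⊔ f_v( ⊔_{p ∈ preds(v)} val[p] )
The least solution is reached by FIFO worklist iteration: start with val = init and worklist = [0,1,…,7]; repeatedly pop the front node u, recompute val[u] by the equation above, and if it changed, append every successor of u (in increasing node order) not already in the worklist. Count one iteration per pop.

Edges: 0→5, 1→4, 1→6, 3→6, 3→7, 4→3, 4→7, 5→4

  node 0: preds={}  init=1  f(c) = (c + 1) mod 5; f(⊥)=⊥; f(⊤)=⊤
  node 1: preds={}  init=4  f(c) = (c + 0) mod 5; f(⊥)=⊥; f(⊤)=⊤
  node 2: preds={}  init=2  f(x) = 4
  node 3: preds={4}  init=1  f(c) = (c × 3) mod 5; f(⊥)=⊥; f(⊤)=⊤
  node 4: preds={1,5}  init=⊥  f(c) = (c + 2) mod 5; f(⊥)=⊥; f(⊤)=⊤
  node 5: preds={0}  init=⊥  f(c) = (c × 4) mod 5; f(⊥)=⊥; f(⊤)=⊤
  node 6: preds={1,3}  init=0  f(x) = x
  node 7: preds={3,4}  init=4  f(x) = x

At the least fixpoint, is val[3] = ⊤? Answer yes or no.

yes

Iteration log — 12 steps:
  step 1. node 0  ⊔preds=⊥  new=1  stable
  step 2. node 1  ⊔preds=⊥  new=4  stable
  step 3. node 2  ⊔preds=⊥  new=⊤  old=2  +wl: 
  step 4. node 3  ⊔preds=⊥  new=1  stable
  step 5. node 4  ⊔preds=4  new=1  old=⊥  +wl: 3
  step 6. node 5  ⊔preds=1  new=4  old=⊥  +wl: 4
  step 7. node 6  ⊔preds=⊤  new=⊤  old=0  +wl: 
  step 8. node 7  ⊔preds=1  new=⊤  old=4  +wl: 
  step 9. node 3  ⊔preds=1  new=⊤  old=1  +wl: 6,7
  step 10. node 4  ⊔preds=4  new=1  stable
  step 11. node 6  ⊔preds=⊤  new=⊤  stable
  step 12. node 7  ⊔preds=⊤  new=⊤  stable

Least fixpoint reached:
  node 0: 1
  node 1: 4
  node 2: ⊤
  node 3: ⊤
  node 4: 1
  node 5: 4
  node 6: ⊤
  node 7: ⊤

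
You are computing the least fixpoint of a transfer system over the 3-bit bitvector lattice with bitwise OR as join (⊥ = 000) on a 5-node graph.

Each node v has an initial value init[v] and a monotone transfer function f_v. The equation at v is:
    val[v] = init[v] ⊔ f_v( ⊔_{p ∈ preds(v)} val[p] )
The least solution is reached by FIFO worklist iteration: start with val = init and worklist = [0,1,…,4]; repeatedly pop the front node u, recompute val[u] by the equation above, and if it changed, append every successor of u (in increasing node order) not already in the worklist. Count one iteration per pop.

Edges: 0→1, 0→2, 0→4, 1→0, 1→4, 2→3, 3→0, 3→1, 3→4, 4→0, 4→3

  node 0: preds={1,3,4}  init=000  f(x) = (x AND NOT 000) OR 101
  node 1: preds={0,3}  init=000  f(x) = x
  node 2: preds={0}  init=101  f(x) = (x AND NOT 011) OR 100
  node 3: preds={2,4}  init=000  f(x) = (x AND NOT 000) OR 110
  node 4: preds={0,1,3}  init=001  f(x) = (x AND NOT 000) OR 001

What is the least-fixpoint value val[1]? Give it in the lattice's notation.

111

Trace (11 dequeues):
  [1] u=0 | in 001 | out 101 | prev 000 | push {}
  [2] u=1 | in 101 | out 101 | prev 000 | push {0}
  [3] u=2 | in 101 | out 101 | ==
  [4] u=3 | in 101 | out 111 | prev 000 | push {1}
  [5] u=4 | in 111 | out 111 | prev 001 | push {3}
  [6] u=0 | in 111 | out 111 | prev 101 | push {2,4}
  [7] u=1 | in 111 | out 111 | prev 101 | push {0}
  [8] u=3 | in 111 | out 111 | ==
  [9] u=2 | in 111 | out 101 | ==
  [10] u=4 | in 111 | out 111 | ==
  [11] u=0 | in 111 | out 111 | ==

Converged values:
  [0] 111
  [1] 111
  [2] 101
  [3] 111
  [4] 111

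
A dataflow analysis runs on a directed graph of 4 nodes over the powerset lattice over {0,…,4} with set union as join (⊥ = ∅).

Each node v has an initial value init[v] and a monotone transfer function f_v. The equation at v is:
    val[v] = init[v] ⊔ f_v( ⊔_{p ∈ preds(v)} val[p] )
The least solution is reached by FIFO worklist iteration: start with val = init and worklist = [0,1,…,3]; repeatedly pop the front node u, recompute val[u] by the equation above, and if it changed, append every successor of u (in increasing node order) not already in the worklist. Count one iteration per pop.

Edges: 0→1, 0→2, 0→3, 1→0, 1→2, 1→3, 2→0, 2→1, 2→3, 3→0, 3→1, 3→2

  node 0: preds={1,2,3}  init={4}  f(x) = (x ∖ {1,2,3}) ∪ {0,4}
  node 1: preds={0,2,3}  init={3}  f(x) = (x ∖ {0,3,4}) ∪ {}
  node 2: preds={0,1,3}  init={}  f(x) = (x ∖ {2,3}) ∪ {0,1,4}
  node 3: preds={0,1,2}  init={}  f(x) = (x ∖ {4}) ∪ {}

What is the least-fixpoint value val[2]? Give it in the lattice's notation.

Worklist (9 pops):
  #1 pop 0: in={3} → {0,4} (was {4}); enqueue []
  #2 pop 1: in={0,4} → {3} (no change)
  #3 pop 2: in={0,3,4} → {0,1,4} (was {}); enqueue [0,1]
  #4 pop 3: in={0,1,3,4} → {0,1,3} (was {}); enqueue [2]
  #5 pop 0: in={0,1,3,4} → {0,4} (no change)
  #6 pop 1: in={0,1,3,4} → {1,3} (was {3}); enqueue [0,3]
  #7 pop 2: in={0,1,3,4} → {0,1,4} (no change)
  #8 pop 0: in={0,1,3,4} → {0,4} (no change)
  #9 pop 3: in={0,1,3,4} → {0,1,3} (no change)

Fixpoint:
  val[0] = {0,4}
  val[1] = {1,3}
  val[2] = {0,1,4}
  val[3] = {0,1,3}

{0,1,4}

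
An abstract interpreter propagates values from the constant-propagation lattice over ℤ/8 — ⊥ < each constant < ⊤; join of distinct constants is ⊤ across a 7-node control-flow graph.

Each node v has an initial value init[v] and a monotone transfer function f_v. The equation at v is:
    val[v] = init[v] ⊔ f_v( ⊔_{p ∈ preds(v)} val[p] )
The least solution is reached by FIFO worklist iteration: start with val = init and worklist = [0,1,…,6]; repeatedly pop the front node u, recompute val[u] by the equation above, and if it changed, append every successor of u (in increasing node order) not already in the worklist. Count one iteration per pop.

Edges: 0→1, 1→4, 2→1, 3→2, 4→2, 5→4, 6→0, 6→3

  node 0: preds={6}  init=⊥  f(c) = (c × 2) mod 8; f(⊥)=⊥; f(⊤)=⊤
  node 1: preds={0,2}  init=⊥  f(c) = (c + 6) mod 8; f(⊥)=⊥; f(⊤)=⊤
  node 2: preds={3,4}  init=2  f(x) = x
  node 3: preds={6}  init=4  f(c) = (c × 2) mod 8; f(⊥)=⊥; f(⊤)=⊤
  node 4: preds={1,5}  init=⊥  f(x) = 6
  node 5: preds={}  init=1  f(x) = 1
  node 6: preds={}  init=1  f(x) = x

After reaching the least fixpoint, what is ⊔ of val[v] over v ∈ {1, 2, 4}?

Worklist (10 pops):
  #1 pop 0: in=1 → 2 (was ⊥); enqueue []
  #2 pop 1: in=2 → 0 (was ⊥); enqueue []
  #3 pop 2: in=4 → ⊤ (was 2); enqueue [1]
  #4 pop 3: in=1 → ⊤ (was 4); enqueue [2]
  #5 pop 4: in=⊤ → 6 (was ⊥); enqueue []
  #6 pop 5: in=⊥ → 1 (no change)
  #7 pop 6: in=⊥ → 1 (no change)
  #8 pop 1: in=⊤ → ⊤ (was 0); enqueue [4]
  #9 pop 2: in=⊤ → ⊤ (no change)
  #10 pop 4: in=⊤ → 6 (no change)

Fixpoint:
  val[0] = 2
  val[1] = ⊤
  val[2] = ⊤
  val[3] = ⊤
  val[4] = 6
  val[5] = 1
  val[6] = 1

⊤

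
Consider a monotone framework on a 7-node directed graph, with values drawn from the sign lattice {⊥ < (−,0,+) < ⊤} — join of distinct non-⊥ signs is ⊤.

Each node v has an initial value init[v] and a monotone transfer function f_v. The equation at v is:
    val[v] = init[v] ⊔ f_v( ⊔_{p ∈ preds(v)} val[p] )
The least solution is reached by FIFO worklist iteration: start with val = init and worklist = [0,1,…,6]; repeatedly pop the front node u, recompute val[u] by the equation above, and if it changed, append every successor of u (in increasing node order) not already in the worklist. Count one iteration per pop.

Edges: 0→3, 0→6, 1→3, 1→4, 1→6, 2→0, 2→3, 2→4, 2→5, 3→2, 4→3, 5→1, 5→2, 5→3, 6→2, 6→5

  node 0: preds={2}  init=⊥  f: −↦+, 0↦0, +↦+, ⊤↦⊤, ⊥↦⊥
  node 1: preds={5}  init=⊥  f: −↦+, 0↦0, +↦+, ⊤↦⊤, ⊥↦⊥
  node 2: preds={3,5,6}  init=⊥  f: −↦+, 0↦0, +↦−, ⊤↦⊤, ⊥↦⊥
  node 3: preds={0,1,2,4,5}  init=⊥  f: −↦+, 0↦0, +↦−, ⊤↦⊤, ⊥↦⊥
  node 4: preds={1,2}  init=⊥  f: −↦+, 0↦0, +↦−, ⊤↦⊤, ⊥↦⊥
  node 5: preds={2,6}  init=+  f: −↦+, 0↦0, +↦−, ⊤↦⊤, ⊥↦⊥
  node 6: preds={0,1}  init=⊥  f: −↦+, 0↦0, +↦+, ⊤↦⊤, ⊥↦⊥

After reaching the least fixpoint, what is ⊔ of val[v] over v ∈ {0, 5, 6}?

Iteration log — 21 steps:
  step 1. node 0  ⊔preds=⊥  new=⊥  stable
  step 2. node 1  ⊔preds=+  new=+  old=⊥  +wl: 
  step 3. node 2  ⊔preds=+  new=−  old=⊥  +wl: 0
  step 4. node 3  ⊔preds=⊤  new=⊤  old=⊥  +wl: 2
  step 5. node 4  ⊔preds=⊤  new=⊤  old=⊥  +wl: 3
  step 6. node 5  ⊔preds=−  new=+  stable
  step 7. node 6  ⊔preds=+  new=+  old=⊥  +wl: 5
  step 8. node 0  ⊔preds=−  new=+  old=⊥  +wl: 6
  step 9. node 2  ⊔preds=⊤  new=⊤  old=−  +wl: 0,4
  step 10. node 3  ⊔preds=⊤  new=⊤  stable
  step 11. node 5  ⊔preds=⊤  new=⊤  old=+  +wl: 1,2,3
  step 12. node 6  ⊔preds=+  new=+  stable
  step 13. node 0  ⊔preds=⊤  new=⊤  old=+  +wl: 6
  step 14. node 4  ⊔preds=⊤  new=⊤  stable
  step 15. node 1  ⊔preds=⊤  new=⊤  old=+  +wl: 4
  step 16. node 2  ⊔preds=⊤  new=⊤  stable
  step 17. node 3  ⊔preds=⊤  new=⊤  stable
  step 18. node 6  ⊔preds=⊤  new=⊤  old=+  +wl: 2,5
  step 19. node 4  ⊔preds=⊤  new=⊤  stable
  step 20. node 2  ⊔preds=⊤  new=⊤  stable
  step 21. node 5  ⊔preds=⊤  new=⊤  stable

Least fixpoint reached:
  node 0: ⊤
  node 1: ⊤
  node 2: ⊤
  node 3: ⊤
  node 4: ⊤
  node 5: ⊤
  node 6: ⊤

⊤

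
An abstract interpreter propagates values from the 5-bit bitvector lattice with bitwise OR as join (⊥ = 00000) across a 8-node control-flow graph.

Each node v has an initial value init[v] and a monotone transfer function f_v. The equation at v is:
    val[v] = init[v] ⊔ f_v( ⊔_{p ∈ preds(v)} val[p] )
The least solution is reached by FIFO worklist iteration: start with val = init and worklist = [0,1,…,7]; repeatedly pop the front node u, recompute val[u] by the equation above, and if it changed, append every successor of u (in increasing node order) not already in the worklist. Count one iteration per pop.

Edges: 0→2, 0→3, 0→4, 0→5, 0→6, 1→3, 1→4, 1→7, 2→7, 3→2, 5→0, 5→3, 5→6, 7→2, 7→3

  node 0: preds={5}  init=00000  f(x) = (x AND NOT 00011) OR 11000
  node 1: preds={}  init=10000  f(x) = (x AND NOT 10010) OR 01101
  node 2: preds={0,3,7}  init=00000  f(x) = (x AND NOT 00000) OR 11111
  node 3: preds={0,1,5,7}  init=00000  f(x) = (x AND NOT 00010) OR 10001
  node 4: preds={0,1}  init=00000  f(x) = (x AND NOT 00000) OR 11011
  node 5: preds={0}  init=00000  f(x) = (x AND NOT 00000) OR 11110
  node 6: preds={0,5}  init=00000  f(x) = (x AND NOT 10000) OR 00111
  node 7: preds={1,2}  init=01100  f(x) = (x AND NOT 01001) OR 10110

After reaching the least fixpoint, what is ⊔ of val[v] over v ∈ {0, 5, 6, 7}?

Worklist (15 pops):
  #1 pop 0: in=00000 → 11000 (was 00000); enqueue []
  #2 pop 1: in=00000 → 11101 (was 10000); enqueue []
  #3 pop 2: in=11100 → 11111 (was 00000); enqueue []
  #4 pop 3: in=11101 → 11101 (was 00000); enqueue [2]
  #5 pop 4: in=11101 → 11111 (was 00000); enqueue []
  #6 pop 5: in=11000 → 11110 (was 00000); enqueue [0,3]
  #7 pop 6: in=11110 → 01111 (was 00000); enqueue []
  #8 pop 7: in=11111 → 11110 (was 01100); enqueue []
  #9 pop 2: in=11111 → 11111 (no change)
  #10 pop 0: in=11110 → 11100 (was 11000); enqueue [2,4,5,6]
  #11 pop 3: in=11111 → 11101 (no change)
  #12 pop 2: in=11111 → 11111 (no change)
  #13 pop 4: in=11101 → 11111 (no change)
  #14 pop 5: in=11100 → 11110 (no change)
  #15 pop 6: in=11110 → 01111 (no change)

Fixpoint:
  val[0] = 11100
  val[1] = 11101
  val[2] = 11111
  val[3] = 11101
  val[4] = 11111
  val[5] = 11110
  val[6] = 01111
  val[7] = 11110

11111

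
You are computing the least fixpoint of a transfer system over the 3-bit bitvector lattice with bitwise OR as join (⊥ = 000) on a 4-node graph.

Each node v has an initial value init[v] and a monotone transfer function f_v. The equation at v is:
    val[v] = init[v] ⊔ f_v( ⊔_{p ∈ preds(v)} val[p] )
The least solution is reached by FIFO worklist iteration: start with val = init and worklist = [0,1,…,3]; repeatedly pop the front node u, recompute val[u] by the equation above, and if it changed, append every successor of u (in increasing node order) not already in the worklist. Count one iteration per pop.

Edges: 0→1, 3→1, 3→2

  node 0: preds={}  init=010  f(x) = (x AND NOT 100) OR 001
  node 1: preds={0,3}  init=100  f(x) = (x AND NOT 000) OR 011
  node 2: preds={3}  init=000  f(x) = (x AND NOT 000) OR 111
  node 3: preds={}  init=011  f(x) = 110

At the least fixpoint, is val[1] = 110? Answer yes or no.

Trace (6 dequeues):
  [1] u=0 | in 000 | out 011 | prev 010 | push {}
  [2] u=1 | in 011 | out 111 | prev 100 | push {}
  [3] u=2 | in 011 | out 111 | prev 000 | push {}
  [4] u=3 | in 000 | out 111 | prev 011 | push {1,2}
  [5] u=1 | in 111 | out 111 | ==
  [6] u=2 | in 111 | out 111 | ==

Converged values:
  [0] 011
  [1] 111
  [2] 111
  [3] 111

no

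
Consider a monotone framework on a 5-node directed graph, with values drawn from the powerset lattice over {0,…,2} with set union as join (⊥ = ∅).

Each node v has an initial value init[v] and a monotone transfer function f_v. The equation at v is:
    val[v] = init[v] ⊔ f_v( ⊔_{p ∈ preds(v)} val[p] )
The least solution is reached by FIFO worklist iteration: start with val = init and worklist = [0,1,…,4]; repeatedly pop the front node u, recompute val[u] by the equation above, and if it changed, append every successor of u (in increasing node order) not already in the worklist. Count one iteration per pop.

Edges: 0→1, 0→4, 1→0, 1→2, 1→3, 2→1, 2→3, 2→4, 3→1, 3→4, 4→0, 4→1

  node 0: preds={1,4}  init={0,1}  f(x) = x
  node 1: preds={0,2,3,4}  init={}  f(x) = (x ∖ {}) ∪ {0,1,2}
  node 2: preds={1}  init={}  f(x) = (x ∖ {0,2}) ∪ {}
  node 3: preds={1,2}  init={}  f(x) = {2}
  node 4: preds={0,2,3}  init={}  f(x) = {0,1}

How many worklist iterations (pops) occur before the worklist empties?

8

Worklist (8 pops):
  #1 pop 0: in={} → {0,1} (no change)
  #2 pop 1: in={0,1} → {0,1,2} (was {}); enqueue [0]
  #3 pop 2: in={0,1,2} → {1} (was {}); enqueue [1]
  #4 pop 3: in={0,1,2} → {2} (was {}); enqueue []
  #5 pop 4: in={0,1,2} → {0,1} (was {}); enqueue []
  #6 pop 0: in={0,1,2} → {0,1,2} (was {0,1}); enqueue [4]
  #7 pop 1: in={0,1,2} → {0,1,2} (no change)
  #8 pop 4: in={0,1,2} → {0,1} (no change)

Fixpoint:
  val[0] = {0,1,2}
  val[1] = {0,1,2}
  val[2] = {1}
  val[3] = {2}
  val[4] = {0,1}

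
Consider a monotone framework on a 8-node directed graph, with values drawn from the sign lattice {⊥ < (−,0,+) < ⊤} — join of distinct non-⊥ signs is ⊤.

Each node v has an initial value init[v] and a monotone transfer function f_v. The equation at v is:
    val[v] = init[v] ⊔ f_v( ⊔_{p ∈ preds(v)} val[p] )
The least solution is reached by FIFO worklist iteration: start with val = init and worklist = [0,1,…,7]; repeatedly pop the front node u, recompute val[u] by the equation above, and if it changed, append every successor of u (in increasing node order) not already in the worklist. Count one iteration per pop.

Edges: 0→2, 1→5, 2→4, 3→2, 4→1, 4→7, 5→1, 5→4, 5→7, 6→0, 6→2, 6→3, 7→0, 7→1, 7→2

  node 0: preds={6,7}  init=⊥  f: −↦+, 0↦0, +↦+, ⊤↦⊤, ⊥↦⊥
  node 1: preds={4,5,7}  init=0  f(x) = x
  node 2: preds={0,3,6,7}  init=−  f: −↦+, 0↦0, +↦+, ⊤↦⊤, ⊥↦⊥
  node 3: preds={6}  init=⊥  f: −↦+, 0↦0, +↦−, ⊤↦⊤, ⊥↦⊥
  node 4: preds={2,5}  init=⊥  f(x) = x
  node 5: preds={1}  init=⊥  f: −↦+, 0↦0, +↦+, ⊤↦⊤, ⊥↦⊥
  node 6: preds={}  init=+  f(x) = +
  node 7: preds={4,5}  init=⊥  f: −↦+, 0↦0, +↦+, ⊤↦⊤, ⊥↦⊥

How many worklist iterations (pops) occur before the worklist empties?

Trace (17 dequeues):
  [1] u=0 | in + | out + | prev ⊥ | push {}
  [2] u=1 | in ⊥ | out 0 | ==
  [3] u=2 | in + | out ⊤ | prev − | push {}
  [4] u=3 | in + | out − | prev ⊥ | push {2}
  [5] u=4 | in ⊤ | out ⊤ | prev ⊥ | push {1}
  [6] u=5 | in 0 | out 0 | prev ⊥ | push {4}
  [7] u=6 | in ⊥ | out + | ==
  [8] u=7 | in ⊤ | out ⊤ | prev ⊥ | push {0}
  [9] u=2 | in ⊤ | out ⊤ | ==
  [10] u=1 | in ⊤ | out ⊤ | prev 0 | push {5}
  [11] u=4 | in ⊤ | out ⊤ | ==
  [12] u=0 | in ⊤ | out ⊤ | prev + | push {2}
  [13] u=5 | in ⊤ | out ⊤ | prev 0 | push {1,4,7}
  [14] u=2 | in ⊤ | out ⊤ | ==
  [15] u=1 | in ⊤ | out ⊤ | ==
  [16] u=4 | in ⊤ | out ⊤ | ==
  [17] u=7 | in ⊤ | out ⊤ | ==

Converged values:
  [0] ⊤
  [1] ⊤
  [2] ⊤
  [3] −
  [4] ⊤
  [5] ⊤
  [6] +
  [7] ⊤

17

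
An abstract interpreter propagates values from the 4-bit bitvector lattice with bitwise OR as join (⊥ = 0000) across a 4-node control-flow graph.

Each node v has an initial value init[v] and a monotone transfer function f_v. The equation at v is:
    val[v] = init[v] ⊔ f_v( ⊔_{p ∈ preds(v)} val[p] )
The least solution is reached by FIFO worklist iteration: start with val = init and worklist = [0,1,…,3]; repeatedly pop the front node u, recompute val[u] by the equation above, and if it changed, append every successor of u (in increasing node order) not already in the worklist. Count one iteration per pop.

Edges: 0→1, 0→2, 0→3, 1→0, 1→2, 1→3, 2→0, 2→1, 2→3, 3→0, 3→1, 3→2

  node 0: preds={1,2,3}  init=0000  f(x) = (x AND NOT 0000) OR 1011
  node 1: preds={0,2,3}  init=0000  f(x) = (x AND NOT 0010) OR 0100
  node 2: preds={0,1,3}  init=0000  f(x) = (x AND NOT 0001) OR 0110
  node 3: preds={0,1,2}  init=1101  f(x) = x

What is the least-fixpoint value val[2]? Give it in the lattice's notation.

Trace (7 dequeues):
  [1] u=0 | in 1101 | out 1111 | prev 0000 | push {}
  [2] u=1 | in 1111 | out 1101 | prev 0000 | push {0}
  [3] u=2 | in 1111 | out 1110 | prev 0000 | push {1}
  [4] u=3 | in 1111 | out 1111 | prev 1101 | push {2}
  [5] u=0 | in 1111 | out 1111 | ==
  [6] u=1 | in 1111 | out 1101 | ==
  [7] u=2 | in 1111 | out 1110 | ==

Converged values:
  [0] 1111
  [1] 1101
  [2] 1110
  [3] 1111

1110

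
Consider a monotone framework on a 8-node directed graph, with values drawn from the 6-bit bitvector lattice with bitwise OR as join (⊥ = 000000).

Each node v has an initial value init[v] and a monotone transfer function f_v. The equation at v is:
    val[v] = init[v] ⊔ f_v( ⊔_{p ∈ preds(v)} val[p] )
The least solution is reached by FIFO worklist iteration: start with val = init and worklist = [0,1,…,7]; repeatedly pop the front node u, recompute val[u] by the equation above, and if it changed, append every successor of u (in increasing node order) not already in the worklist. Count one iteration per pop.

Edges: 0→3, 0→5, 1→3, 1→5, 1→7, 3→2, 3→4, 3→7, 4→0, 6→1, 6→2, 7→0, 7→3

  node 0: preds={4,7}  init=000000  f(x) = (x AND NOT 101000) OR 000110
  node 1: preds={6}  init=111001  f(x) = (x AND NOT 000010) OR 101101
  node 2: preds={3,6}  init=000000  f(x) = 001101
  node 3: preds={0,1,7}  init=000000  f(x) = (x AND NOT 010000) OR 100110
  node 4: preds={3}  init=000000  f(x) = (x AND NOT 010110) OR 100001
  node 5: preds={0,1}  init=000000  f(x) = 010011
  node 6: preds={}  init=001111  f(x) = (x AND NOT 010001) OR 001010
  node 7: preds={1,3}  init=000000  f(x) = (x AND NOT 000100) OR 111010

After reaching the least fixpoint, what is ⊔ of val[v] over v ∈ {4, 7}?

111011

Iteration log — 12 steps:
  step 1. node 0  ⊔preds=000000  new=000110  old=000000  +wl: 
  step 2. node 1  ⊔preds=001111  new=111101  old=111001  +wl: 
  step 3. node 2  ⊔preds=001111  new=001101  old=000000  +wl: 
  step 4. node 3  ⊔preds=111111  new=101111  old=000000  +wl: 2
  step 5. node 4  ⊔preds=101111  new=101001  old=000000  +wl: 0
  step 6. node 5  ⊔preds=111111  new=010011  old=000000  +wl: 
  step 7. node 6  ⊔preds=000000  new=001111  stable
  step 8. node 7  ⊔preds=111111  new=111011  old=000000  +wl: 3
  step 9. node 2  ⊔preds=101111  new=001101  stable
  step 10. node 0  ⊔preds=111011  new=010111  old=000110  +wl: 5
  step 11. node 3  ⊔preds=111111  new=101111  stable
  step 12. node 5  ⊔preds=111111  new=010011  stable

Least fixpoint reached:
  node 0: 010111
  node 1: 111101
  node 2: 001101
  node 3: 101111
  node 4: 101001
  node 5: 010011
  node 6: 001111
  node 7: 111011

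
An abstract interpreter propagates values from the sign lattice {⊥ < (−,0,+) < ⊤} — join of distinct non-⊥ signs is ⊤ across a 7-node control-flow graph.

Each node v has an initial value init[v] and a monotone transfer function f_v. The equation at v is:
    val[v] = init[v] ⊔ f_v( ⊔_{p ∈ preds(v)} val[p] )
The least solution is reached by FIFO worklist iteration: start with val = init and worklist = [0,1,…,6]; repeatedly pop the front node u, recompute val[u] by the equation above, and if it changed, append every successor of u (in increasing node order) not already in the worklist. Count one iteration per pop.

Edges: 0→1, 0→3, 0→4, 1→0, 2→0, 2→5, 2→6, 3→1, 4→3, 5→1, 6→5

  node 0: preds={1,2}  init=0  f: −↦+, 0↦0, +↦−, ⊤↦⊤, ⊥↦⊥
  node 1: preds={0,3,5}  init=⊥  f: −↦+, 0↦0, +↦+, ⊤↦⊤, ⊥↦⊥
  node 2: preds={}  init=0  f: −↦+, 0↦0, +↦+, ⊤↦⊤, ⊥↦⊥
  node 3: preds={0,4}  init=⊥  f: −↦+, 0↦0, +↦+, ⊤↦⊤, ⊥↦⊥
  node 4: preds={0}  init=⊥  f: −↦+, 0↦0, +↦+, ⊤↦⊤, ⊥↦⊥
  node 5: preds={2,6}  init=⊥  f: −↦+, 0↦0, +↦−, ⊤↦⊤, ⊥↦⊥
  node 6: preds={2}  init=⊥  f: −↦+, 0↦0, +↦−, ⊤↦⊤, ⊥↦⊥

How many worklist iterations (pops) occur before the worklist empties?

Iteration log — 11 steps:
  step 1. node 0  ⊔preds=0  new=0  stable
  step 2. node 1  ⊔preds=0  new=0  old=⊥  +wl: 0
  step 3. node 2  ⊔preds=⊥  new=0  stable
  step 4. node 3  ⊔preds=0  new=0  old=⊥  +wl: 1
  step 5. node 4  ⊔preds=0  new=0  old=⊥  +wl: 3
  step 6. node 5  ⊔preds=0  new=0  old=⊥  +wl: 
  step 7. node 6  ⊔preds=0  new=0  old=⊥  +wl: 5
  step 8. node 0  ⊔preds=0  new=0  stable
  step 9. node 1  ⊔preds=0  new=0  stable
  step 10. node 3  ⊔preds=0  new=0  stable
  step 11. node 5  ⊔preds=0  new=0  stable

Least fixpoint reached:
  node 0: 0
  node 1: 0
  node 2: 0
  node 3: 0
  node 4: 0
  node 5: 0
  node 6: 0

11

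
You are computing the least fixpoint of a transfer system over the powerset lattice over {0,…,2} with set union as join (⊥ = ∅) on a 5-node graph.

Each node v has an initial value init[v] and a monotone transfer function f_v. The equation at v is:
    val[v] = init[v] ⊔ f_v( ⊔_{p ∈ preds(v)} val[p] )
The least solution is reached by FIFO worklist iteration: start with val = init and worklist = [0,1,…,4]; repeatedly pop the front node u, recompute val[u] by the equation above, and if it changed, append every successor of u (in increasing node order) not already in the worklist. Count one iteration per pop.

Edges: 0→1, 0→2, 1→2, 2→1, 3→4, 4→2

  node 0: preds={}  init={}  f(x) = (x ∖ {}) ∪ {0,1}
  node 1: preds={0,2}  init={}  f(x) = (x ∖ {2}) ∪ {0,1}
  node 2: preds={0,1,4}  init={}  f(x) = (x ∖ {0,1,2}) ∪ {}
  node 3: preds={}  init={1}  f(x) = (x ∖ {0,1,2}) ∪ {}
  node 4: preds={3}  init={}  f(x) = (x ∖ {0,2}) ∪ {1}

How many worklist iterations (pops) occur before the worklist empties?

Trace (6 dequeues):
  [1] u=0 | in {} | out {0,1} | prev {} | push {}
  [2] u=1 | in {0,1} | out {0,1} | prev {} | push {}
  [3] u=2 | in {0,1} | out {} | ==
  [4] u=3 | in {} | out {1} | ==
  [5] u=4 | in {1} | out {1} | prev {} | push {2}
  [6] u=2 | in {0,1} | out {} | ==

Converged values:
  [0] {0,1}
  [1] {0,1}
  [2] {}
  [3] {1}
  [4] {1}

6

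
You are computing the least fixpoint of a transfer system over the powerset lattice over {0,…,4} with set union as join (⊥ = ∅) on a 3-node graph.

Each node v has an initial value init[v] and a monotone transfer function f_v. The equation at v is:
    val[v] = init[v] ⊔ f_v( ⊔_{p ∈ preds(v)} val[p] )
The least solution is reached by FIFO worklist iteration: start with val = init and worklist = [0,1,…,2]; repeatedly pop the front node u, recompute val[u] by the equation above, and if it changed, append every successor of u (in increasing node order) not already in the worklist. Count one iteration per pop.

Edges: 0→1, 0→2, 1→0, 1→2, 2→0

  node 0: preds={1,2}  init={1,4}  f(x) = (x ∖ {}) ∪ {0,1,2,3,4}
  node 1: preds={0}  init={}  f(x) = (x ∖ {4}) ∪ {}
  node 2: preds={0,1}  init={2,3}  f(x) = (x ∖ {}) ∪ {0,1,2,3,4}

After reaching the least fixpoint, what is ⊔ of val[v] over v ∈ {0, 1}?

{0,1,2,3,4}

Trace (4 dequeues):
  [1] u=0 | in {2,3} | out {0,1,2,3,4} | prev {1,4} | push {}
  [2] u=1 | in {0,1,2,3,4} | out {0,1,2,3} | prev {} | push {0}
  [3] u=2 | in {0,1,2,3,4} | out {0,1,2,3,4} | prev {2,3} | push {}
  [4] u=0 | in {0,1,2,3,4} | out {0,1,2,3,4} | ==

Converged values:
  [0] {0,1,2,3,4}
  [1] {0,1,2,3}
  [2] {0,1,2,3,4}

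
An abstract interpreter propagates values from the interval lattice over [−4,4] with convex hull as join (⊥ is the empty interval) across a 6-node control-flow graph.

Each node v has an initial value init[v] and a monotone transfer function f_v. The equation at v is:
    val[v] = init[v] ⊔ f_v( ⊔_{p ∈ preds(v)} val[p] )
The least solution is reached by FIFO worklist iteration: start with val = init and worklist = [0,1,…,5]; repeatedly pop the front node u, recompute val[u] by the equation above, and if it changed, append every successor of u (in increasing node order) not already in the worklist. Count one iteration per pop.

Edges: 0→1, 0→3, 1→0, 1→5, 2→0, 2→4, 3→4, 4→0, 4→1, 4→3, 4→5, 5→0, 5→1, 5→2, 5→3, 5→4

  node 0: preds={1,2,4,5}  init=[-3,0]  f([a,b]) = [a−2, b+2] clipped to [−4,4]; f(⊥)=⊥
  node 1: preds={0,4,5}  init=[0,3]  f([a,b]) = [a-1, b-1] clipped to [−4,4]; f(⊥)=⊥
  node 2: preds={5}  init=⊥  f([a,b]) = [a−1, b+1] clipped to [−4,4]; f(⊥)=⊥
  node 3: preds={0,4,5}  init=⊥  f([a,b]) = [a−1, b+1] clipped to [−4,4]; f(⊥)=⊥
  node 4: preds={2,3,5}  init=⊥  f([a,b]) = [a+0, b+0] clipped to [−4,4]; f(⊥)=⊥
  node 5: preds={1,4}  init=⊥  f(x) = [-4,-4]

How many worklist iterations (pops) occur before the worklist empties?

12

Trace (12 dequeues):
  [1] u=0 | in [0,3] | out [-3,4] | prev [-3,0] | push {}
  [2] u=1 | in [-3,4] | out [-4,3] | prev [0,3] | push {0}
  [3] u=2 | in ⊥ | out ⊥ | ==
  [4] u=3 | in [-3,4] | out [-4,4] | prev ⊥ | push {}
  [5] u=4 | in [-4,4] | out [-4,4] | prev ⊥ | push {1,3}
  [6] u=5 | in [-4,4] | out [-4,-4] | prev ⊥ | push {2,4}
  [7] u=0 | in [-4,4] | out [-4,4] | prev [-3,4] | push {}
  [8] u=1 | in [-4,4] | out [-4,3] | ==
  [9] u=3 | in [-4,4] | out [-4,4] | ==
  [10] u=2 | in [-4,-4] | out [-4,-3] | prev ⊥ | push {0}
  [11] u=4 | in [-4,4] | out [-4,4] | ==
  [12] u=0 | in [-4,4] | out [-4,4] | ==

Converged values:
  [0] [-4,4]
  [1] [-4,3]
  [2] [-4,-3]
  [3] [-4,4]
  [4] [-4,4]
  [5] [-4,-4]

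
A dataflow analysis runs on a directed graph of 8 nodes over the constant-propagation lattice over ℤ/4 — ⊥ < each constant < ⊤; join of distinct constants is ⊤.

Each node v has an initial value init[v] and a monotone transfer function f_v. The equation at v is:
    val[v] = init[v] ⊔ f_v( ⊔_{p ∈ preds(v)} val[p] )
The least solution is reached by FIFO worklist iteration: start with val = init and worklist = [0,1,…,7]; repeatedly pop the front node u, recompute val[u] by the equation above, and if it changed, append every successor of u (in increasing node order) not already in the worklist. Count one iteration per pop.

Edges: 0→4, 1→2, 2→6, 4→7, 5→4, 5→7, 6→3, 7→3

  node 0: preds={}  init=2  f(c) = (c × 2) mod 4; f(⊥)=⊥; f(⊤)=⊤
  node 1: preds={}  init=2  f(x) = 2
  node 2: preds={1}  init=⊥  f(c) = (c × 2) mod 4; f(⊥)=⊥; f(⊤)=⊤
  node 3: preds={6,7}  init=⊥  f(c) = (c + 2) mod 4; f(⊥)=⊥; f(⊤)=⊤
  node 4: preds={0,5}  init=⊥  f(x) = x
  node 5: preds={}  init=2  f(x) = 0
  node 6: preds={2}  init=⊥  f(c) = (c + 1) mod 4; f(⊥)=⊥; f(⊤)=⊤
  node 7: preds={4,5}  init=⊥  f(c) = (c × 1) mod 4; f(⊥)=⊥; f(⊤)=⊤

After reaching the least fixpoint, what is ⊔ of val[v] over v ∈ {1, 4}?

Worklist (11 pops):
  #1 pop 0: in=⊥ → 2 (no change)
  #2 pop 1: in=⊥ → 2 (no change)
  #3 pop 2: in=2 → 0 (was ⊥); enqueue []
  #4 pop 3: in=⊥ → ⊥ (no change)
  #5 pop 4: in=2 → 2 (was ⊥); enqueue []
  #6 pop 5: in=⊥ → ⊤ (was 2); enqueue [4]
  #7 pop 6: in=0 → 1 (was ⊥); enqueue [3]
  #8 pop 7: in=⊤ → ⊤ (was ⊥); enqueue []
  #9 pop 4: in=⊤ → ⊤ (was 2); enqueue [7]
  #10 pop 3: in=⊤ → ⊤ (was ⊥); enqueue []
  #11 pop 7: in=⊤ → ⊤ (no change)

Fixpoint:
  val[0] = 2
  val[1] = 2
  val[2] = 0
  val[3] = ⊤
  val[4] = ⊤
  val[5] = ⊤
  val[6] = 1
  val[7] = ⊤

⊤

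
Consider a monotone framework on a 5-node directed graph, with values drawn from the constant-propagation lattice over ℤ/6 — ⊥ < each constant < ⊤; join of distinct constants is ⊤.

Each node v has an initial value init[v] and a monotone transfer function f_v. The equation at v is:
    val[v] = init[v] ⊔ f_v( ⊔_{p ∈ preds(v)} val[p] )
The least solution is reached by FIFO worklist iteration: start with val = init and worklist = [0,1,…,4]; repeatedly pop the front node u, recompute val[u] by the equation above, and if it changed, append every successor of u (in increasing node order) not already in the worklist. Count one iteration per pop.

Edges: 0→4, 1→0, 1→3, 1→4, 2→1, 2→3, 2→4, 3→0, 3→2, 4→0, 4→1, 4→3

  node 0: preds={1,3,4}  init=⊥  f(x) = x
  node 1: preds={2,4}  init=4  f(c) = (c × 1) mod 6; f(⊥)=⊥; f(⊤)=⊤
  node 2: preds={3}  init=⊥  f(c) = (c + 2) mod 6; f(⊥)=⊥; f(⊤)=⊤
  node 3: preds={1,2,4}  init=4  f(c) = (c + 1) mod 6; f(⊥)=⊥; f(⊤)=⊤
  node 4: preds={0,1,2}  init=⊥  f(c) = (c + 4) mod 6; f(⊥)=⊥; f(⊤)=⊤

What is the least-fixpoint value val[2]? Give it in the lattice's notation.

⊤

Worklist (11 pops):
  #1 pop 0: in=4 → 4 (was ⊥); enqueue []
  #2 pop 1: in=⊥ → 4 (no change)
  #3 pop 2: in=4 → 0 (was ⊥); enqueue [1]
  #4 pop 3: in=⊤ → ⊤ (was 4); enqueue [0,2]
  #5 pop 4: in=⊤ → ⊤ (was ⊥); enqueue [3]
  #6 pop 1: in=⊤ → ⊤ (was 4); enqueue [4]
  #7 pop 0: in=⊤ → ⊤ (was 4); enqueue []
  #8 pop 2: in=⊤ → ⊤ (was 0); enqueue [1]
  #9 pop 3: in=⊤ → ⊤ (no change)
  #10 pop 4: in=⊤ → ⊤ (no change)
  #11 pop 1: in=⊤ → ⊤ (no change)

Fixpoint:
  val[0] = ⊤
  val[1] = ⊤
  val[2] = ⊤
  val[3] = ⊤
  val[4] = ⊤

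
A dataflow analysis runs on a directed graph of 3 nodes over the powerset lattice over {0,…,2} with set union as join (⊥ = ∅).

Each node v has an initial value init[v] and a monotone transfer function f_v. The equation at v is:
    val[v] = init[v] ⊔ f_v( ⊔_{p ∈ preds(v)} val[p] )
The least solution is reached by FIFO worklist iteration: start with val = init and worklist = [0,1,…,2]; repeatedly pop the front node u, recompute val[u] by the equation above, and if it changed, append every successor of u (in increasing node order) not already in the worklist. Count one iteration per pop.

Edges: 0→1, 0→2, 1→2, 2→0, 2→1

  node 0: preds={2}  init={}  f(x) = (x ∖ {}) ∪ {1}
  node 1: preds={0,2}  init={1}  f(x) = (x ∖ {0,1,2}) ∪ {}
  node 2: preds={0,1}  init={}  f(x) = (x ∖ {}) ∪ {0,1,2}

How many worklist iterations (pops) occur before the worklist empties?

6

Iteration log — 6 steps:
  step 1. node 0  ⊔preds={}  new={1}  old={}  +wl: 
  step 2. node 1  ⊔preds={1}  new={1}  stable
  step 3. node 2  ⊔preds={1}  new={0,1,2}  old={}  +wl: 0,1
  step 4. node 0  ⊔preds={0,1,2}  new={0,1,2}  old={1}  +wl: 2
  step 5. node 1  ⊔preds={0,1,2}  new={1}  stable
  step 6. node 2  ⊔preds={0,1,2}  new={0,1,2}  stable

Least fixpoint reached:
  node 0: {0,1,2}
  node 1: {1}
  node 2: {0,1,2}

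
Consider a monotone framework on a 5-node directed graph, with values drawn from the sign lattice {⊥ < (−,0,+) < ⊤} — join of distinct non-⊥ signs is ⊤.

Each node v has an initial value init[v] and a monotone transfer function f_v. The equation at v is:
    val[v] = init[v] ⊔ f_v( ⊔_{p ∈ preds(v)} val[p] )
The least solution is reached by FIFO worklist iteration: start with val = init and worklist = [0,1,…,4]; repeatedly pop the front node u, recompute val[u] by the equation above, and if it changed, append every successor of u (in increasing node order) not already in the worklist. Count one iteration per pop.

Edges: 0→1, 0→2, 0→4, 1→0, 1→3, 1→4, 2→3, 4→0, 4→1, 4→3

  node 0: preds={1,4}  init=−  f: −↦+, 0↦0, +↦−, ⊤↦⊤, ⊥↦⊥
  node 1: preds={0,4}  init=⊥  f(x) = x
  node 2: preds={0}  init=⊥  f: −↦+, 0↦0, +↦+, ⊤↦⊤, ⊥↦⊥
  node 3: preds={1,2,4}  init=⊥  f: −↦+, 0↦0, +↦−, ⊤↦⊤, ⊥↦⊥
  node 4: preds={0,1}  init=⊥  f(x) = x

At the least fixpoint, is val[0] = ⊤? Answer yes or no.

Trace (13 dequeues):
  [1] u=0 | in ⊥ | out − | ==
  [2] u=1 | in − | out − | prev ⊥ | push {0}
  [3] u=2 | in − | out + | prev ⊥ | push {}
  [4] u=3 | in ⊤ | out ⊤ | prev ⊥ | push {}
  [5] u=4 | in − | out − | prev ⊥ | push {1,3}
  [6] u=0 | in − | out ⊤ | prev − | push {2,4}
  [7] u=1 | in ⊤ | out ⊤ | prev − | push {0}
  [8] u=3 | in ⊤ | out ⊤ | ==
  [9] u=2 | in ⊤ | out ⊤ | prev + | push {3}
  [10] u=4 | in ⊤ | out ⊤ | prev − | push {1}
  [11] u=0 | in ⊤ | out ⊤ | ==
  [12] u=3 | in ⊤ | out ⊤ | ==
  [13] u=1 | in ⊤ | out ⊤ | ==

Converged values:
  [0] ⊤
  [1] ⊤
  [2] ⊤
  [3] ⊤
  [4] ⊤

yes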